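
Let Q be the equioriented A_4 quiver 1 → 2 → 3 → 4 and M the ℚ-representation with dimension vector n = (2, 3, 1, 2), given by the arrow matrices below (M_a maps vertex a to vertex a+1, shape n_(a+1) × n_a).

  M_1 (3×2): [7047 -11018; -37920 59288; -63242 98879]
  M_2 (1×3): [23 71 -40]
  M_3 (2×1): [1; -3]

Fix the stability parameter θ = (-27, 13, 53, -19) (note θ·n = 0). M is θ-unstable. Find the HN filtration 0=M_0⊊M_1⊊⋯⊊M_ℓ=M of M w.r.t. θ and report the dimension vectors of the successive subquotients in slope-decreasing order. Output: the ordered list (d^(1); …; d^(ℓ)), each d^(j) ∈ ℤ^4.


Via rank(M_{q-1}∘⋯∘M_p): M ≅ I[1,2], I[1,4], I[2,2], I[4,4].
μ_θ-semistable layers: μ^(1)=17; μ^(2)=13; μ^(3)=-19; μ^(4)=-27

((0, 0, 1, 1); (0, 3, 0, 0); (0, 0, 0, 1); (2, 0, 0, 0))


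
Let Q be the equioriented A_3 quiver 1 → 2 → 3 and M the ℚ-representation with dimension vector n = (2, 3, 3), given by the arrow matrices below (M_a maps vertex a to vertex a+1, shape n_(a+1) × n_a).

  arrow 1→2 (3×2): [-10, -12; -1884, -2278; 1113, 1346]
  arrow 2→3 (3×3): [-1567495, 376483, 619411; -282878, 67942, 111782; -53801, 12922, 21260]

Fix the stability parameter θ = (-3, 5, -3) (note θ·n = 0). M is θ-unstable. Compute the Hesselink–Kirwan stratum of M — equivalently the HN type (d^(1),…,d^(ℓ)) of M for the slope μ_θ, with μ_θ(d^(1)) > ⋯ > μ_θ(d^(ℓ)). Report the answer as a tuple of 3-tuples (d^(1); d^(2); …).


Barcode: M ≅ I[1,3]^2, I[2,2], I[3,3]. HN layers by μ_θ (3 steps, strictly decreasing):
  μ^(1)=5; μ^(2)=1; μ^(3)=-3

((0, 1, 0); (0, 2, 2); (2, 0, 1))


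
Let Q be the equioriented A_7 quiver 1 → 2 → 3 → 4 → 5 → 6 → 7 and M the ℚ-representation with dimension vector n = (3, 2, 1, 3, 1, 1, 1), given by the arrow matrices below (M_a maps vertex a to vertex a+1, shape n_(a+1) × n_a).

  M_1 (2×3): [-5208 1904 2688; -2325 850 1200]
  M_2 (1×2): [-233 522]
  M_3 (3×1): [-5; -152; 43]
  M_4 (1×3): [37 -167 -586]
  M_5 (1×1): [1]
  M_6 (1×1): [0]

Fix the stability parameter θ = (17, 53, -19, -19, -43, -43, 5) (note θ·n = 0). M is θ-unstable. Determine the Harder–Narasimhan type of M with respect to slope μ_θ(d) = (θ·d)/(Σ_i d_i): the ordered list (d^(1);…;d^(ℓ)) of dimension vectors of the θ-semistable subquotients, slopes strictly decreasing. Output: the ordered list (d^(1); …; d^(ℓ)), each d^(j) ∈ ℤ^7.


Interval decomposition of M: I[1,1]^2, I[1,6], I[2,2], I[4,4]^2, I[7,7].
HN type (ℓ=5): μ^(1)=53; μ^(2)=17; μ^(3)=5; μ^(4)=-9; μ^(5)=-19

((0, 1, 0, 0, 0, 0, 0); (2, 0, 0, 0, 0, 0, 0); (0, 0, 0, 0, 0, 0, 1); (1, 1, 1, 1, 1, 1, 0); (0, 0, 0, 2, 0, 0, 0))


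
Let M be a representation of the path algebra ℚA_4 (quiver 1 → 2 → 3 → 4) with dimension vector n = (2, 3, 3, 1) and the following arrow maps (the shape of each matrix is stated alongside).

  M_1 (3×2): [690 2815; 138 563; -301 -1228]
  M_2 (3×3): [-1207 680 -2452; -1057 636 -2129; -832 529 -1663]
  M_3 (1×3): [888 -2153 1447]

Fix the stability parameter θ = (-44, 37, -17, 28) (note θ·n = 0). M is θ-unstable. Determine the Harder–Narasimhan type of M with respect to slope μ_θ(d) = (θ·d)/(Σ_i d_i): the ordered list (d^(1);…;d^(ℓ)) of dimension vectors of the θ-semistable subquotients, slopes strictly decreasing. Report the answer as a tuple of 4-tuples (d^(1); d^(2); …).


Barcode: M ≅ I[1,3]^2, I[2,4]. HN layers by μ_θ (3 steps, strictly decreasing):
  μ^(1)=28; μ^(2)=10; μ^(3)=-44

((0, 0, 0, 1); (0, 3, 3, 0); (2, 0, 0, 0))


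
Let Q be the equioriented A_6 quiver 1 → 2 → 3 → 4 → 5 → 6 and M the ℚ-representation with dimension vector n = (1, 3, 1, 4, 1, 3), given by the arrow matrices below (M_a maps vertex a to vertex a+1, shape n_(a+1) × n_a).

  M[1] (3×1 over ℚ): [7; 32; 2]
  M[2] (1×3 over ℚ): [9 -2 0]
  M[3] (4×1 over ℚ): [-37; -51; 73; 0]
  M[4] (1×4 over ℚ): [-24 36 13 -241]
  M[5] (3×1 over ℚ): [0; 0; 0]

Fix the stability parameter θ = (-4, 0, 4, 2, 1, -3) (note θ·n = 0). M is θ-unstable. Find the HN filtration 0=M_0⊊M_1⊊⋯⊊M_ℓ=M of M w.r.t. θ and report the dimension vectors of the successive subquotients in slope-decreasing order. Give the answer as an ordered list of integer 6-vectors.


Interval decomposition of M: I[1,5], I[2,2]^2, I[4,4]^3, I[6,6]^3.
HN type (ℓ=5): μ^(1)=7/3; μ^(2)=2; μ^(3)=0; μ^(4)=-3; μ^(5)=-4

((0, 0, 1, 1, 1, 0); (0, 0, 0, 3, 0, 0); (0, 3, 0, 0, 0, 0); (0, 0, 0, 0, 0, 3); (1, 0, 0, 0, 0, 0))


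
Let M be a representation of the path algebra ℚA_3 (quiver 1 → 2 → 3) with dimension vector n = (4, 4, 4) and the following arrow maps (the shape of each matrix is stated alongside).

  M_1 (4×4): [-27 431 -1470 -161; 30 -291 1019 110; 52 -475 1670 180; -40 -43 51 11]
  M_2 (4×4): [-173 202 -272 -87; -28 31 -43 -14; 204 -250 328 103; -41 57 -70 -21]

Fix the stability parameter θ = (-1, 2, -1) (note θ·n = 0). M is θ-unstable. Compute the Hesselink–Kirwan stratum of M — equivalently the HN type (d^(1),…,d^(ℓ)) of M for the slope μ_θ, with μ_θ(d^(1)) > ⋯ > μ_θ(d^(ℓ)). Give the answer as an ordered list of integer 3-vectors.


Interval decomposition of M: I[1,3]^4.
HN type (ℓ=2): μ^(1)=1/2; μ^(2)=-1

((0, 4, 4); (4, 0, 0))


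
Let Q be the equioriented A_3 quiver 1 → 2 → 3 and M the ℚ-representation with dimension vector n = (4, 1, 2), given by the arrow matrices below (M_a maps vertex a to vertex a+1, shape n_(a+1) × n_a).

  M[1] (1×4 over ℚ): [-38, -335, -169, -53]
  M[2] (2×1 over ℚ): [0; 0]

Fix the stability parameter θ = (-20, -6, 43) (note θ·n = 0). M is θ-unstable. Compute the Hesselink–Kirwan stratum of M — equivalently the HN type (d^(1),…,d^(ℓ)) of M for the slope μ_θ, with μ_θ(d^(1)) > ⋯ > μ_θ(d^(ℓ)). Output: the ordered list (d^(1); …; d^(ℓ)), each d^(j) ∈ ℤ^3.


Via rank(M_{q-1}∘⋯∘M_p): M ≅ I[1,1]^3, I[1,2], I[3,3]^2.
μ_θ-semistable layers: μ^(1)=43; μ^(2)=-6; μ^(3)=-20

((0, 0, 2); (0, 1, 0); (4, 0, 0))


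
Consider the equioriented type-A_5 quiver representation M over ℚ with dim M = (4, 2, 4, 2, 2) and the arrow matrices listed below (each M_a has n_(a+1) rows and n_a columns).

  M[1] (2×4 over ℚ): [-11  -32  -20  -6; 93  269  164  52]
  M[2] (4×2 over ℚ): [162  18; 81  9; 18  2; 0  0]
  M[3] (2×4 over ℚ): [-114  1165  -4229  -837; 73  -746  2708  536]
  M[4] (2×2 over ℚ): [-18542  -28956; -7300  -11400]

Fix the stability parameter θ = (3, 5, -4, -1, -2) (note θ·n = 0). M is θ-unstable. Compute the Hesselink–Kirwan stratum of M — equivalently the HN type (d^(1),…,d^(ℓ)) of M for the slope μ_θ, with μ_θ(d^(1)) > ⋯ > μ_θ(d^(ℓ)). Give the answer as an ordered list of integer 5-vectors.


Interval decomposition of M: I[1,1]^2, I[1,2], I[1,5], I[3,3]^2, I[3,4], I[5,5].
HN type (ℓ=6): μ^(1)=5; μ^(2)=3; μ^(3)=1/5; μ^(4)=-1; μ^(5)=-2; μ^(6)=-4

((0, 1, 0, 0, 0); (3, 0, 0, 0, 0); (1, 1, 1, 1, 1); (0, 0, 0, 1, 0); (0, 0, 0, 0, 1); (0, 0, 3, 0, 0))


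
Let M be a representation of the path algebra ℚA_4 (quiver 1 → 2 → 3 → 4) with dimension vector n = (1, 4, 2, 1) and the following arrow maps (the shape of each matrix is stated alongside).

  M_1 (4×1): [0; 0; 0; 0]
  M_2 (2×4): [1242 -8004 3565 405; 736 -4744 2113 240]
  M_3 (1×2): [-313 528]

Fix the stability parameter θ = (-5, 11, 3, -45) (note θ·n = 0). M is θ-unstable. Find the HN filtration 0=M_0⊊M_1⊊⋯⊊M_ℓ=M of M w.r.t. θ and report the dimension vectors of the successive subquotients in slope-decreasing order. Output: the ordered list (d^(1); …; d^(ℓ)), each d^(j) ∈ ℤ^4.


Interval decomposition of M: I[1,1], I[2,2]^2, I[2,3], I[2,4].
HN type (ℓ=4): μ^(1)=11; μ^(2)=7; μ^(3)=-5; μ^(4)=-31/3

((0, 2, 0, 0); (0, 1, 1, 0); (1, 0, 0, 0); (0, 1, 1, 1))


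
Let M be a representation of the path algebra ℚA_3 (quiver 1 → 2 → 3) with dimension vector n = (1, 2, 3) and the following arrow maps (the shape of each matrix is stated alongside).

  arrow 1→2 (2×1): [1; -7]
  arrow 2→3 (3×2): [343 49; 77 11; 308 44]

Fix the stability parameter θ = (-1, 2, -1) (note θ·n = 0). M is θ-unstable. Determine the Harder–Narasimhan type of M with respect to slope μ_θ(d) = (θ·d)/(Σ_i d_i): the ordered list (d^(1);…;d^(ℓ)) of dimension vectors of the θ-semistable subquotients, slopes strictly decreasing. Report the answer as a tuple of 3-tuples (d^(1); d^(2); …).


Barcode: M ≅ I[1,2], I[2,3], I[3,3]^2. HN layers by μ_θ (3 steps, strictly decreasing):
  μ^(1)=2; μ^(2)=1/2; μ^(3)=-1

((0, 1, 0); (0, 1, 1); (1, 0, 2))


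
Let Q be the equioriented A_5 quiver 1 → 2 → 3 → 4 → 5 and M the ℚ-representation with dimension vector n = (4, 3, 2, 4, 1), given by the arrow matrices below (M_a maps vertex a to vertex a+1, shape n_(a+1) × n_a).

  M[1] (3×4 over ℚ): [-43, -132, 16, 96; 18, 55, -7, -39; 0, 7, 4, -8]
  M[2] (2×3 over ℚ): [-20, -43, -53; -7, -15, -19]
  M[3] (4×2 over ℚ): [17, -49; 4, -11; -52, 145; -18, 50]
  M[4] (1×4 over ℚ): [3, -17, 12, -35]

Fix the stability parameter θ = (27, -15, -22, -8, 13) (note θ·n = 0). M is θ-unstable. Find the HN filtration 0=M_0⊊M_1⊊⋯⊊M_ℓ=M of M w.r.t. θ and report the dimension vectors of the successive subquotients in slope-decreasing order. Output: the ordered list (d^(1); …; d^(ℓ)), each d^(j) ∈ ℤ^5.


Interval decomposition of M: I[1,1], I[1,2], I[1,4], I[1,5], I[4,4]^2.
HN type (ℓ=5): μ^(1)=27; μ^(2)=13; μ^(3)=6; μ^(4)=-9/2; μ^(5)=-8

((1, 0, 0, 0, 0); (0, 0, 0, 0, 1); (1, 1, 0, 0, 0); (2, 2, 2, 2, 0); (0, 0, 0, 2, 0))


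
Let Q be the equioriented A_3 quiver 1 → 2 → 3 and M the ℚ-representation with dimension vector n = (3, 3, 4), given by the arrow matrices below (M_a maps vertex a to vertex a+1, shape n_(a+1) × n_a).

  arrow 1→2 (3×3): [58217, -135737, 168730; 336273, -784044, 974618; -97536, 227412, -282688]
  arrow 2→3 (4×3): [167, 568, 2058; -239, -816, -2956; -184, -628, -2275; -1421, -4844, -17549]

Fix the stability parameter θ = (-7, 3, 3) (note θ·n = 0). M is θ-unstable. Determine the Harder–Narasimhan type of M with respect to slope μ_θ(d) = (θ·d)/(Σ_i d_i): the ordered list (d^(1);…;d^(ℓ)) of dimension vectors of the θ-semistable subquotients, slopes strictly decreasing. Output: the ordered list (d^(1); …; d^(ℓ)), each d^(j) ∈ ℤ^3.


Interval decomposition of M: I[1,1], I[1,2], I[1,3], I[2,3], I[3,3]^2.
HN type (ℓ=2): μ^(1)=3; μ^(2)=-7

((0, 3, 4); (3, 0, 0))


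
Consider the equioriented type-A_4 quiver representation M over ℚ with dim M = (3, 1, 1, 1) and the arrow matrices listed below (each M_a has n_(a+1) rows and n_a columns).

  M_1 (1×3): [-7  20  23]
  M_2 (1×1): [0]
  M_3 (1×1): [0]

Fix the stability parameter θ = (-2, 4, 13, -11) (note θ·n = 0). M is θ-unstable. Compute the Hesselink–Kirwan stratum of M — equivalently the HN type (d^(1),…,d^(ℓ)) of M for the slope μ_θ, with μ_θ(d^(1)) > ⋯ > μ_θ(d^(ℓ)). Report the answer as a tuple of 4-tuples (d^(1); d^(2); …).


Barcode: M ≅ I[1,1]^2, I[1,2], I[3,3], I[4,4]. HN layers by μ_θ (4 steps, strictly decreasing):
  μ^(1)=13; μ^(2)=4; μ^(3)=-2; μ^(4)=-11

((0, 0, 1, 0); (0, 1, 0, 0); (3, 0, 0, 0); (0, 0, 0, 1))


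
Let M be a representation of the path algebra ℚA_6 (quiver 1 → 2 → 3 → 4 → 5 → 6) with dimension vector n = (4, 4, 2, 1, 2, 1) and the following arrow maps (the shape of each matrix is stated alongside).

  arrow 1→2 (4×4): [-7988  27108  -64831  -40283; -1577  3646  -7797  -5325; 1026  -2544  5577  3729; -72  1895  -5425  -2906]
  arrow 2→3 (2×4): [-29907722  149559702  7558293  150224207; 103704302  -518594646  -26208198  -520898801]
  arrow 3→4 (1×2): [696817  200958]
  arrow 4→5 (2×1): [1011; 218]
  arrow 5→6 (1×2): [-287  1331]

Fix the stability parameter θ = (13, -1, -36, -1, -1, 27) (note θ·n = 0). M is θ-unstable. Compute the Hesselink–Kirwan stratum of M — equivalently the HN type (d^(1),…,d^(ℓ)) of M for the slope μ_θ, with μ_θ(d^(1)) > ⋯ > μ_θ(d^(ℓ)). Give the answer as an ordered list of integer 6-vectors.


Via rank(M_{q-1}∘⋯∘M_p): M ≅ I[1,2]^2, I[1,3], I[1,6], I[5,5].
μ_θ-semistable layers: μ^(1)=27; μ^(2)=6; μ^(3)=-1; μ^(4)=-8

((0, 0, 0, 0, 0, 1); (2, 2, 0, 0, 0, 0); (0, 0, 0, 1, 2, 0); (2, 2, 2, 0, 0, 0))


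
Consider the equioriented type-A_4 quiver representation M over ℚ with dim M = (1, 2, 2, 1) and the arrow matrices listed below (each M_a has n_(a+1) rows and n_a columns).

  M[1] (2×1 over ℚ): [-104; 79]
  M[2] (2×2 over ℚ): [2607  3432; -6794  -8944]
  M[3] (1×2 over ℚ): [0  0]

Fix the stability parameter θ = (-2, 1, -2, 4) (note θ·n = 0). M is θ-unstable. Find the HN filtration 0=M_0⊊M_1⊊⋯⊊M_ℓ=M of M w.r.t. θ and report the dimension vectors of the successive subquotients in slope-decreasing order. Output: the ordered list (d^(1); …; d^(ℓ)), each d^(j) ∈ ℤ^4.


Via rank(M_{q-1}∘⋯∘M_p): M ≅ I[1,2], I[2,3], I[3,3], I[4,4].
μ_θ-semistable layers: μ^(1)=4; μ^(2)=1; μ^(3)=-1/2; μ^(4)=-2

((0, 0, 0, 1); (0, 1, 0, 0); (0, 1, 1, 0); (1, 0, 1, 0))


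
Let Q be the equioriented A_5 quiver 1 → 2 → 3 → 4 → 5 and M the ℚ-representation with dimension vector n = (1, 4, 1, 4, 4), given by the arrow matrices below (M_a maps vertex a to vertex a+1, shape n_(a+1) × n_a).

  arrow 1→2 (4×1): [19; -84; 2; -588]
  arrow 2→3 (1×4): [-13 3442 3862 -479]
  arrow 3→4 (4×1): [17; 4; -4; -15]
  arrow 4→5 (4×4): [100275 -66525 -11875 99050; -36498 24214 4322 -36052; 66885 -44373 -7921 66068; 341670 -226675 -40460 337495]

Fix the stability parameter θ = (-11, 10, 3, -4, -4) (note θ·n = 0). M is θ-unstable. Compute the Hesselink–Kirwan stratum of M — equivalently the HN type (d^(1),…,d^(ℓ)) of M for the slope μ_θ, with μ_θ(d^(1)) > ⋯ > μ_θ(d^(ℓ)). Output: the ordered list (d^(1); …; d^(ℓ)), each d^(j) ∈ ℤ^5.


Interval decomposition of M: I[1,5], I[2,2]^3, I[4,4]^2, I[4,5], I[5,5]^2.
HN type (ℓ=4): μ^(1)=10; μ^(2)=5/4; μ^(3)=-4; μ^(4)=-11

((0, 3, 0, 0, 0); (0, 1, 1, 1, 1); (0, 0, 0, 3, 3); (1, 0, 0, 0, 0))


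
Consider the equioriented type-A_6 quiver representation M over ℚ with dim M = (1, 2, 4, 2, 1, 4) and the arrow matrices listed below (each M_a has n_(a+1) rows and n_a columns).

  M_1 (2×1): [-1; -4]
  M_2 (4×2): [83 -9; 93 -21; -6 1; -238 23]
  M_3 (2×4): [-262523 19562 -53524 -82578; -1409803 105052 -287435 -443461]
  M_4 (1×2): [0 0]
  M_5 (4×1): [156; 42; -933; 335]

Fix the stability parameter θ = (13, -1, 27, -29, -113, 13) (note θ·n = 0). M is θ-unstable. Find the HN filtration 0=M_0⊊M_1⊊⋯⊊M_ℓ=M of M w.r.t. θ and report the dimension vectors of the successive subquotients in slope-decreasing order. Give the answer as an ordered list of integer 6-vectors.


Barcode: M ≅ I[1,4], I[2,3], I[3,3], I[3,4], I[5,6], I[6,6]^3. HN layers by μ_θ (5 steps, strictly decreasing):
  μ^(1)=27; μ^(2)=13; μ^(3)=5/2; μ^(4)=-1; μ^(5)=-113

((0, 0, 2, 0, 0, 0); (0, 0, 0, 0, 0, 4); (1, 1, 1, 1, 0, 0); (0, 1, 1, 1, 0, 0); (0, 0, 0, 0, 1, 0))


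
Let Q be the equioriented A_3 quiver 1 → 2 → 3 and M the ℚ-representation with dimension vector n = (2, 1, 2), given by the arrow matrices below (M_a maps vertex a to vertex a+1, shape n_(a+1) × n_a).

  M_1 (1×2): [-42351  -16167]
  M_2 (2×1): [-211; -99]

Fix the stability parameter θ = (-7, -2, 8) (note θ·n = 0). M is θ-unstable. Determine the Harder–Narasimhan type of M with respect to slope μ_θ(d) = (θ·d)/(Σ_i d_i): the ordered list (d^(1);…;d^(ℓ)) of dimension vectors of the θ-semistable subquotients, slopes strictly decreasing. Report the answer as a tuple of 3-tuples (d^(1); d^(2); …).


Via rank(M_{q-1}∘⋯∘M_p): M ≅ I[1,1], I[1,3], I[3,3].
μ_θ-semistable layers: μ^(1)=8; μ^(2)=-2; μ^(3)=-7

((0, 0, 2); (0, 1, 0); (2, 0, 0))


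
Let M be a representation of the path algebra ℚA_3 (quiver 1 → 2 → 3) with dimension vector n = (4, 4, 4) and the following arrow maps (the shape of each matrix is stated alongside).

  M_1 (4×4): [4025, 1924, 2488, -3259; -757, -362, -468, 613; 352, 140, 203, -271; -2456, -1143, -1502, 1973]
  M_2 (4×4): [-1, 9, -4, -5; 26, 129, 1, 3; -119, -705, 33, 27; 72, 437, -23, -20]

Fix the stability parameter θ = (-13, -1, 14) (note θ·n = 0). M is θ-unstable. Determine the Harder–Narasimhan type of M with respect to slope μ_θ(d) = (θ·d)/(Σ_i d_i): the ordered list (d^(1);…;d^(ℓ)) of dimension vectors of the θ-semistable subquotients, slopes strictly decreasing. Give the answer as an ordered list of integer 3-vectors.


Barcode: M ≅ I[1,3]^4. HN layers by μ_θ (3 steps, strictly decreasing):
  μ^(1)=14; μ^(2)=-1; μ^(3)=-13

((0, 0, 4); (0, 4, 0); (4, 0, 0))


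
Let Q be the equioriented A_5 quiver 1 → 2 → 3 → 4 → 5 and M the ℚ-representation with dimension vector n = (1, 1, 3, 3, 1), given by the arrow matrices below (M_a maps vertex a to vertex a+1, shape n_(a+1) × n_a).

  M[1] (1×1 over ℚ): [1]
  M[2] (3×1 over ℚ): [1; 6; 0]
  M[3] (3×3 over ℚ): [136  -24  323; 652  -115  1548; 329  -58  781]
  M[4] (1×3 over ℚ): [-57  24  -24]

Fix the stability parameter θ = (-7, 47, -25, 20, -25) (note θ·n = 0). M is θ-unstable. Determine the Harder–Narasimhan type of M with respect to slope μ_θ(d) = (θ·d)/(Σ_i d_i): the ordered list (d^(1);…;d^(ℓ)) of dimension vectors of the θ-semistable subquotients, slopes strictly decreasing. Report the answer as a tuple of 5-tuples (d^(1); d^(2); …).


Interval decomposition of M: I[1,4], I[3,4], I[3,5].
HN type (ℓ=5): μ^(1)=20; μ^(2)=11; μ^(3)=-5/2; μ^(4)=-7; μ^(5)=-25

((0, 0, 0, 2, 0); (0, 1, 1, 0, 0); (0, 0, 0, 1, 1); (1, 0, 0, 0, 0); (0, 0, 2, 0, 0))


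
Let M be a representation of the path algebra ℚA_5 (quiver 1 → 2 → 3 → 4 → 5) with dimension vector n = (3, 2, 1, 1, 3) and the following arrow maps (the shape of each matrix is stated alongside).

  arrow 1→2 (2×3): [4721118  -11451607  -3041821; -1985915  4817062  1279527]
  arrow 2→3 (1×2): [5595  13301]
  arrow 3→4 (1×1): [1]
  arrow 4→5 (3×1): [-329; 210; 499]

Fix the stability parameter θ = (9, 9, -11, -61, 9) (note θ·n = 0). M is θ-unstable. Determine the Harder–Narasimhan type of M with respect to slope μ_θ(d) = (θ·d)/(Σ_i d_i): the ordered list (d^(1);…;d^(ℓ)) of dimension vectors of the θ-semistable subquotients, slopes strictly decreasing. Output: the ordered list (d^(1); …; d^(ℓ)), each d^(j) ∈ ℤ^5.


Interval decomposition of M: I[1,1], I[1,2], I[1,5], I[5,5]^2.
HN type (ℓ=2): μ^(1)=9; μ^(2)=-27/2

((2, 1, 0, 0, 3); (1, 1, 1, 1, 0))


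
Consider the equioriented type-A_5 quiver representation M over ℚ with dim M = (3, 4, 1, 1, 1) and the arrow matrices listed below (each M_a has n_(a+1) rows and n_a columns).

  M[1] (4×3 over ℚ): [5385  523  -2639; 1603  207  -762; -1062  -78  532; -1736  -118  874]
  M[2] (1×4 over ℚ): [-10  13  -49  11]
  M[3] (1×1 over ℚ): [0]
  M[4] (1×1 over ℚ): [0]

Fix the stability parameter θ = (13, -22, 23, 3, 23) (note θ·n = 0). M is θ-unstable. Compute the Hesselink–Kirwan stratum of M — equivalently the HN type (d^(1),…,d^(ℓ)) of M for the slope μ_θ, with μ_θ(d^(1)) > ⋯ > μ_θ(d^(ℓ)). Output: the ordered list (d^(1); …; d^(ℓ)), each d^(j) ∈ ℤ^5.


Barcode: M ≅ I[1,2]^2, I[1,3], I[2,2], I[4,4], I[5,5]. HN layers by μ_θ (4 steps, strictly decreasing):
  μ^(1)=23; μ^(2)=3; μ^(3)=-9/2; μ^(4)=-22

((0, 0, 1, 0, 1); (0, 0, 0, 1, 0); (3, 3, 0, 0, 0); (0, 1, 0, 0, 0))


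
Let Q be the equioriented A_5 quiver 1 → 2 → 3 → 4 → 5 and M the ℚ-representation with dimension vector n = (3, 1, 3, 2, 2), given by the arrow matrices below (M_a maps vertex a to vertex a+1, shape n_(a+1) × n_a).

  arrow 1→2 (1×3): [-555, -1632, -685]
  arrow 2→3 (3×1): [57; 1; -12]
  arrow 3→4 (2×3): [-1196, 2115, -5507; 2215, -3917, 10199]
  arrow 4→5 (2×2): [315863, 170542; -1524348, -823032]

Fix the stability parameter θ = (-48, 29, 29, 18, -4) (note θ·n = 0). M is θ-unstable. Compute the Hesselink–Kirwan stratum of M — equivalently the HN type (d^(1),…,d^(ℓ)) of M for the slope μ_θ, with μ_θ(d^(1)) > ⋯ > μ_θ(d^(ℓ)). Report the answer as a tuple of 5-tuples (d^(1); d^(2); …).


Barcode: M ≅ I[1,1]^2, I[1,5], I[3,3], I[3,4], I[5,5]. HN layers by μ_θ (5 steps, strictly decreasing):
  μ^(1)=29; μ^(2)=47/2; μ^(3)=18; μ^(4)=-4; μ^(5)=-48

((0, 0, 1, 0, 0); (0, 0, 1, 1, 0); (0, 1, 1, 1, 1); (0, 0, 0, 0, 1); (3, 0, 0, 0, 0))


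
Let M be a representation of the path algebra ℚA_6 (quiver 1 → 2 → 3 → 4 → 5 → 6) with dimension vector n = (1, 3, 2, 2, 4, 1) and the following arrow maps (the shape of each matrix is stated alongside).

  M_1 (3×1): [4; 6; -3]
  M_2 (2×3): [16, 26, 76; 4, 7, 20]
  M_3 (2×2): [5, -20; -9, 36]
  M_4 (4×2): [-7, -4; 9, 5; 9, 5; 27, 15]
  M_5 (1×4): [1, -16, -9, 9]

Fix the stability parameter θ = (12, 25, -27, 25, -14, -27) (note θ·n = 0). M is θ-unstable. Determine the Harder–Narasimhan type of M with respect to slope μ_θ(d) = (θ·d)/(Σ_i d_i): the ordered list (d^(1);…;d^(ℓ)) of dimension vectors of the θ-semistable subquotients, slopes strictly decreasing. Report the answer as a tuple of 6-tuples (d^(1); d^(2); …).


Interval decomposition of M: I[1,3], I[2,2], I[2,6], I[4,5], I[5,5]^2.
HN type (ℓ=5): μ^(1)=25; μ^(2)=11/2; μ^(3)=10/3; μ^(4)=-18/5; μ^(5)=-14

((0, 1, 0, 0, 0, 0); (0, 0, 0, 1, 1, 0); (1, 1, 1, 0, 0, 0); (0, 1, 1, 1, 1, 1); (0, 0, 0, 0, 2, 0))


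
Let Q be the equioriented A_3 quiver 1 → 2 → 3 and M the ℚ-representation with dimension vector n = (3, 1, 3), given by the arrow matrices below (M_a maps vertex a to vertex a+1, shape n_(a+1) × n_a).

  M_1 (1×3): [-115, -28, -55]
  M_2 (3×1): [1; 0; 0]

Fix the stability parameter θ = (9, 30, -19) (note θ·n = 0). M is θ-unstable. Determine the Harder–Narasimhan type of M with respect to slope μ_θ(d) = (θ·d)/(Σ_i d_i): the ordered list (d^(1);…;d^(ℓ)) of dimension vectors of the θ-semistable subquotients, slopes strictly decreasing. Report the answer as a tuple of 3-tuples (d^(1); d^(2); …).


Via rank(M_{q-1}∘⋯∘M_p): M ≅ I[1,1]^2, I[1,3], I[3,3]^2.
μ_θ-semistable layers: μ^(1)=9; μ^(2)=20/3; μ^(3)=-19

((2, 0, 0); (1, 1, 1); (0, 0, 2))


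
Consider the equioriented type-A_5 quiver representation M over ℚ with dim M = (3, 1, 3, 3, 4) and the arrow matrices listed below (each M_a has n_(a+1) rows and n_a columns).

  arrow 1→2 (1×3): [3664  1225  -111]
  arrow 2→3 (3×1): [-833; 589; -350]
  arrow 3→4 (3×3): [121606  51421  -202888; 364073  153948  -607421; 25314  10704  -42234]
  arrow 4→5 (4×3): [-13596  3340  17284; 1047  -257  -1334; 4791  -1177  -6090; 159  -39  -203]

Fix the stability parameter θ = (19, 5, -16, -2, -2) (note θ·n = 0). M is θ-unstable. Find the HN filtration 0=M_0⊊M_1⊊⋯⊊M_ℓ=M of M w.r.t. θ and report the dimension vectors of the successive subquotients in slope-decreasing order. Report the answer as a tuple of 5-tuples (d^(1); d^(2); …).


Barcode: M ≅ I[1,1]^2, I[1,4], I[3,3], I[3,5], I[4,5], I[5,5]^2. HN layers by μ_θ (4 steps, strictly decreasing):
  μ^(1)=19; μ^(2)=3/2; μ^(3)=-2; μ^(4)=-16

((2, 0, 0, 0, 0); (1, 1, 1, 1, 0); (0, 0, 0, 2, 4); (0, 0, 2, 0, 0))


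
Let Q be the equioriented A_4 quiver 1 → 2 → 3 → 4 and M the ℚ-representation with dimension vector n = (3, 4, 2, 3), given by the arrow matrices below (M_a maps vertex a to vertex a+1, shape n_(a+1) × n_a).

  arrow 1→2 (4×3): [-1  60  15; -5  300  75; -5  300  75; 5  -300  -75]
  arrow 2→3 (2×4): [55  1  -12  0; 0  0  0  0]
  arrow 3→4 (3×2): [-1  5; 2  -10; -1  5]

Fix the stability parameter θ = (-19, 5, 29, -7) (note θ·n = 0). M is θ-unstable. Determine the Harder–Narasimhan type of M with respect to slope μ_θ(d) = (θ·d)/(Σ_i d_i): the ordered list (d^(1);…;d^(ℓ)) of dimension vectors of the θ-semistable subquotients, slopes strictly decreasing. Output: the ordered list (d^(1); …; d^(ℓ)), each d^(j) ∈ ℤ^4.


Barcode: M ≅ I[1,1]^2, I[1,2], I[2,2]^2, I[2,4], I[3,3], I[4,4]^2. HN layers by μ_θ (5 steps, strictly decreasing):
  μ^(1)=29; μ^(2)=11; μ^(3)=5; μ^(4)=-7; μ^(5)=-19

((0, 0, 1, 0); (0, 0, 1, 1); (0, 4, 0, 0); (0, 0, 0, 2); (3, 0, 0, 0))


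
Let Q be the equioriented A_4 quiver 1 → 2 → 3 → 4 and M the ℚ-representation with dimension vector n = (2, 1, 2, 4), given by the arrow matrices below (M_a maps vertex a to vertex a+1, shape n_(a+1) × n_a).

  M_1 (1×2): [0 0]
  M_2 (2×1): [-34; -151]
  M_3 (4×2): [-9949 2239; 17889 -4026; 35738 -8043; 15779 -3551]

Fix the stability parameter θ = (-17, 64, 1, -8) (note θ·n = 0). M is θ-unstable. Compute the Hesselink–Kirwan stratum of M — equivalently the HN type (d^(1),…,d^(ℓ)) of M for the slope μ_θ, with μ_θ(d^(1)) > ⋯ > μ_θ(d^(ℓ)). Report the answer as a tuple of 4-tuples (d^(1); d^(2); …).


Barcode: M ≅ I[1,1]^2, I[2,4], I[3,4], I[4,4]^2. HN layers by μ_θ (4 steps, strictly decreasing):
  μ^(1)=19; μ^(2)=-7/2; μ^(3)=-8; μ^(4)=-17

((0, 1, 1, 1); (0, 0, 1, 1); (0, 0, 0, 2); (2, 0, 0, 0))


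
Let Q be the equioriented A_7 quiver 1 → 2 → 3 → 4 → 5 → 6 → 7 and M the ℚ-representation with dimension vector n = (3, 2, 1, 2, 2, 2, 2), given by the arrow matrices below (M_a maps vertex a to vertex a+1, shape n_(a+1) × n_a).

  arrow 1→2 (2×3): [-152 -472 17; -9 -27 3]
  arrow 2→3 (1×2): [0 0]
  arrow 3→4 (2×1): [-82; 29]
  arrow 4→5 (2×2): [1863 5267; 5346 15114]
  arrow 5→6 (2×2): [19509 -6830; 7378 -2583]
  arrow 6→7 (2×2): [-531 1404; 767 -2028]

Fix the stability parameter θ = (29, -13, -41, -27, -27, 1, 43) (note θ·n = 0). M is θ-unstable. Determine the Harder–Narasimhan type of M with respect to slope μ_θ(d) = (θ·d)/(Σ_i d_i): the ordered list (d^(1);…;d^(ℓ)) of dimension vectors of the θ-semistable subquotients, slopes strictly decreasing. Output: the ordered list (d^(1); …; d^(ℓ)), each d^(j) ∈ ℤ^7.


Via rank(M_{q-1}∘⋯∘M_p): M ≅ I[1,1], I[1,2]^2, I[3,7], I[4,4], I[5,6], I[7,7].
μ_θ-semistable layers: μ^(1)=43; μ^(2)=29; μ^(3)=8; μ^(4)=1; μ^(5)=-27; μ^(6)=-41

((0, 0, 0, 0, 0, 0, 2); (1, 0, 0, 0, 0, 0, 0); (2, 2, 0, 0, 0, 0, 0); (0, 0, 0, 0, 0, 2, 0); (0, 0, 0, 2, 2, 0, 0); (0, 0, 1, 0, 0, 0, 0))


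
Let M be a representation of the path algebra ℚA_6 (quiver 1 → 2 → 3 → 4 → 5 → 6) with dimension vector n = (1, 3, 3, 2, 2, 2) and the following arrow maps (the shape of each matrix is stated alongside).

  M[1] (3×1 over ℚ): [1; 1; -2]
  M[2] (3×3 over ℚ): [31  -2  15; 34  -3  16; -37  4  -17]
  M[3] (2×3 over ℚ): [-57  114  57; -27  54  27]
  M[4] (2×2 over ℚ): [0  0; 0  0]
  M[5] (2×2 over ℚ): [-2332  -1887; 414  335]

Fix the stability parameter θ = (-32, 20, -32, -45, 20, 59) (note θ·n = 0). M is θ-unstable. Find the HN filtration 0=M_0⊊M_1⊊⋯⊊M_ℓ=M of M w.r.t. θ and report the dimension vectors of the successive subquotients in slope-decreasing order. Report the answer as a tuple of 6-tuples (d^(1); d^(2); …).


Barcode: M ≅ I[1,3], I[2,2], I[2,3], I[3,4], I[4,4], I[5,6]^2. HN layers by μ_θ (6 steps, strictly decreasing):
  μ^(1)=59; μ^(2)=20; μ^(3)=-6; μ^(4)=-32; μ^(5)=-77/2; μ^(6)=-45

((0, 0, 0, 0, 0, 2); (0, 1, 0, 0, 2, 0); (0, 2, 2, 0, 0, 0); (1, 0, 0, 0, 0, 0); (0, 0, 1, 1, 0, 0); (0, 0, 0, 1, 0, 0))


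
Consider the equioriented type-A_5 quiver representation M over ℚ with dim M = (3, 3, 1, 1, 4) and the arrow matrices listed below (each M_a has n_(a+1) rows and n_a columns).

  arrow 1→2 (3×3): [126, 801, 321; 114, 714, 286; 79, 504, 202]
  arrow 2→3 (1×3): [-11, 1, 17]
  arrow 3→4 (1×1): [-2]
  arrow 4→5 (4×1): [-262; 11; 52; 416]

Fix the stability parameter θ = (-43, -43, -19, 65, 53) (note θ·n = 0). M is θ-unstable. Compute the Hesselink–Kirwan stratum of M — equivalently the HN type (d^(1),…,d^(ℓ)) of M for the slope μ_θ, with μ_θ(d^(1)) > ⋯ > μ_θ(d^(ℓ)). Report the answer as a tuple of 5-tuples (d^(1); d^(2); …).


Barcode: M ≅ I[1,1], I[1,2], I[1,5], I[2,2], I[5,5]^3. HN layers by μ_θ (4 steps, strictly decreasing):
  μ^(1)=59; μ^(2)=53; μ^(3)=-19; μ^(4)=-43

((0, 0, 0, 1, 1); (0, 0, 0, 0, 3); (0, 0, 1, 0, 0); (3, 3, 0, 0, 0))


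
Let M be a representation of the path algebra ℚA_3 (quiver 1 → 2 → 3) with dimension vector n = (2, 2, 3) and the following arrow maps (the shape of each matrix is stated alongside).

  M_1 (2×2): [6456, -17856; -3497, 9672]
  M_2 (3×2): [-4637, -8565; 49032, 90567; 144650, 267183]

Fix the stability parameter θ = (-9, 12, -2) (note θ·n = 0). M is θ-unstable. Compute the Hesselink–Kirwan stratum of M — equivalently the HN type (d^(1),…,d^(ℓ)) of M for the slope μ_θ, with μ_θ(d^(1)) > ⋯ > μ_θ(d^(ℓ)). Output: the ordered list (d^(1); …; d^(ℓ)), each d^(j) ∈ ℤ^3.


Interval decomposition of M: I[1,1], I[1,3], I[2,3], I[3,3].
HN type (ℓ=3): μ^(1)=5; μ^(2)=-2; μ^(3)=-9

((0, 2, 2); (0, 0, 1); (2, 0, 0))


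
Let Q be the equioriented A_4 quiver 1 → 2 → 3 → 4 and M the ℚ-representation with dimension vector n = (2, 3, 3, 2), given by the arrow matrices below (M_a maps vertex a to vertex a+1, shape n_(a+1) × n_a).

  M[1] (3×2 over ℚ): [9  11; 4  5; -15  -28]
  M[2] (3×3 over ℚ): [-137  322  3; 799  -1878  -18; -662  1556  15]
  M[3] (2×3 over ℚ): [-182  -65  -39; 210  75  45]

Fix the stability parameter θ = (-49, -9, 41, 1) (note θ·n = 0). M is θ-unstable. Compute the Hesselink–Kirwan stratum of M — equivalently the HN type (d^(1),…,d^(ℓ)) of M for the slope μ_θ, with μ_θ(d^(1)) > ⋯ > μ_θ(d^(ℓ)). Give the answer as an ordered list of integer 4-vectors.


Interval decomposition of M: I[1,3], I[1,4], I[2,2], I[3,3], I[4,4].
HN type (ℓ=5): μ^(1)=41; μ^(2)=21; μ^(3)=1; μ^(4)=-9; μ^(5)=-49

((0, 0, 2, 0); (0, 0, 1, 1); (0, 0, 0, 1); (0, 3, 0, 0); (2, 0, 0, 0))


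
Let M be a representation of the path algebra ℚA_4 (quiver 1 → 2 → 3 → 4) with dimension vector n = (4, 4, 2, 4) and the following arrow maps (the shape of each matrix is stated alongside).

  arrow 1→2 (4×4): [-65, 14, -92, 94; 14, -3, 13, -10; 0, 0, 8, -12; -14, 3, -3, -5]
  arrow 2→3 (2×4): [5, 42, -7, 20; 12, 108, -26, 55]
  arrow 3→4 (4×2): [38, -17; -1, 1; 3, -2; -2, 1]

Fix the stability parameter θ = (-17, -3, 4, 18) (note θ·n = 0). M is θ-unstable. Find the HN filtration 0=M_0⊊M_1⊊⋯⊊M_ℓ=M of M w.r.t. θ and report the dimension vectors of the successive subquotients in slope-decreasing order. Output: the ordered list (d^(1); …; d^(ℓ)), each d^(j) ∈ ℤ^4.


Via rank(M_{q-1}∘⋯∘M_p): M ≅ I[1,1], I[1,2], I[1,4]^2, I[2,2], I[4,4]^2.
μ_θ-semistable layers: μ^(1)=18; μ^(2)=4; μ^(3)=-3; μ^(4)=-17

((0, 0, 0, 4); (0, 0, 2, 0); (0, 4, 0, 0); (4, 0, 0, 0))


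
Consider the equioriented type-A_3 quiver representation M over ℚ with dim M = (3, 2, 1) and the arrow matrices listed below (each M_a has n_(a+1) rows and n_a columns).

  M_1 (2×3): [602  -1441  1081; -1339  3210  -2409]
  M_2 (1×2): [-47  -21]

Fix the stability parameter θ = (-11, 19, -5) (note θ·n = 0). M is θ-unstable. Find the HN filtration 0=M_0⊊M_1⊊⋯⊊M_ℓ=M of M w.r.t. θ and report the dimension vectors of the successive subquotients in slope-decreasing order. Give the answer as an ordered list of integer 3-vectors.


Barcode: M ≅ I[1,1], I[1,2], I[1,3]. HN layers by μ_θ (3 steps, strictly decreasing):
  μ^(1)=19; μ^(2)=7; μ^(3)=-11

((0, 1, 0); (0, 1, 1); (3, 0, 0))


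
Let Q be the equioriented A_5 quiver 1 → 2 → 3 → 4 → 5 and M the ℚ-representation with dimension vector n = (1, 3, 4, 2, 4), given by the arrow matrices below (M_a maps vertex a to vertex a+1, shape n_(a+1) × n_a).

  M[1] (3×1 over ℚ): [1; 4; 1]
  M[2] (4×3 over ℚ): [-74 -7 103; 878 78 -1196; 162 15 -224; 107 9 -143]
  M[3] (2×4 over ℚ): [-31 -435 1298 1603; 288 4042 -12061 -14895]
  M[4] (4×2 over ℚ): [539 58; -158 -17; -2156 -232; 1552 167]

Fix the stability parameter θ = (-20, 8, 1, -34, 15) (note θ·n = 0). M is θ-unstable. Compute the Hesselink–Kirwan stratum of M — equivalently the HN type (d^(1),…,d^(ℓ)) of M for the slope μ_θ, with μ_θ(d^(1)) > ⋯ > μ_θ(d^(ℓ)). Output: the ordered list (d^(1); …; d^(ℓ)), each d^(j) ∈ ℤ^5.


Interval decomposition of M: I[1,5], I[2,3], I[2,5], I[3,3], I[5,5]^2.
HN type (ℓ=5): μ^(1)=15; μ^(2)=9/2; μ^(3)=1; μ^(4)=-25/3; μ^(5)=-20

((0, 0, 0, 0, 4); (0, 1, 1, 0, 0); (0, 0, 1, 0, 0); (0, 2, 2, 2, 0); (1, 0, 0, 0, 0))


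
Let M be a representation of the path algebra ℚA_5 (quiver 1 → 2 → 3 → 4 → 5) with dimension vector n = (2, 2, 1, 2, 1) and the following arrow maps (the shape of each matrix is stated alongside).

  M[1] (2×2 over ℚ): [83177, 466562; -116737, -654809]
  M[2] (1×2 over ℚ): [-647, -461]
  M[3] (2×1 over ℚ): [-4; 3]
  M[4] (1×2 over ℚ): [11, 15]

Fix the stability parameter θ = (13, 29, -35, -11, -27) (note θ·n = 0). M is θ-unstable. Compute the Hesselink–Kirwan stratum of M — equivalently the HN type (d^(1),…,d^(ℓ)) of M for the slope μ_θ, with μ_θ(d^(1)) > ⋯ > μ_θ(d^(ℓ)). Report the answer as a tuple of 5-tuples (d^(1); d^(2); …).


Barcode: M ≅ I[1,2], I[1,5], I[4,4]. HN layers by μ_θ (4 steps, strictly decreasing):
  μ^(1)=29; μ^(2)=13; μ^(3)=-31/5; μ^(4)=-11

((0, 1, 0, 0, 0); (1, 0, 0, 0, 0); (1, 1, 1, 1, 1); (0, 0, 0, 1, 0))


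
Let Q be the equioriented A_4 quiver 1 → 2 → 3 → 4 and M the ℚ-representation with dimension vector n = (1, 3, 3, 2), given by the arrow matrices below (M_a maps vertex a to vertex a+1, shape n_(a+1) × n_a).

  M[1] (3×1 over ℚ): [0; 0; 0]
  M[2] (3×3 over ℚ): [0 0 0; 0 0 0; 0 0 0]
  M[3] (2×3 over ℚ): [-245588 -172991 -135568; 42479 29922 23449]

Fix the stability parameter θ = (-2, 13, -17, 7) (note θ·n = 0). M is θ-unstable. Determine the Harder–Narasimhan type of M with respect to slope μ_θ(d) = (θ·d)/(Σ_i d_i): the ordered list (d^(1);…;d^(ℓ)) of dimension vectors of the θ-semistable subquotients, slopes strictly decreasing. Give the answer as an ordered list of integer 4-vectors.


Interval decomposition of M: I[1,1], I[2,2]^3, I[3,3], I[3,4]^2.
HN type (ℓ=4): μ^(1)=13; μ^(2)=7; μ^(3)=-2; μ^(4)=-17

((0, 3, 0, 0); (0, 0, 0, 2); (1, 0, 0, 0); (0, 0, 3, 0))


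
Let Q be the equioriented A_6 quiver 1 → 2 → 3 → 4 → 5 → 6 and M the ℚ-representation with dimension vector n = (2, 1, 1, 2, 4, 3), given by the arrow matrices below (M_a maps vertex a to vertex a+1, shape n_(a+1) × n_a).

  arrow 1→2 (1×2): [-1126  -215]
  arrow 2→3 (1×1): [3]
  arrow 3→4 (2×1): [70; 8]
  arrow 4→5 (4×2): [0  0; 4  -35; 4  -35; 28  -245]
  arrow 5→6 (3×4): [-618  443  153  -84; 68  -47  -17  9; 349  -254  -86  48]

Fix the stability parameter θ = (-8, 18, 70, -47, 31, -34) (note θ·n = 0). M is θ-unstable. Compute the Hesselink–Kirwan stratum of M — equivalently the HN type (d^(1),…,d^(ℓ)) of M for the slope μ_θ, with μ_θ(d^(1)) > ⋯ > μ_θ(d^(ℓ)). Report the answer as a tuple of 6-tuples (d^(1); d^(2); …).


Barcode: M ≅ I[1,1], I[1,4], I[4,6], I[5,5], I[5,6]^2. HN layers by μ_θ (5 steps, strictly decreasing):
  μ^(1)=31; μ^(2)=41/3; μ^(3)=-3/2; μ^(4)=-8; μ^(5)=-47

((0, 0, 0, 0, 1, 0); (0, 1, 1, 1, 0, 0); (0, 0, 0, 0, 3, 3); (2, 0, 0, 0, 0, 0); (0, 0, 0, 1, 0, 0))


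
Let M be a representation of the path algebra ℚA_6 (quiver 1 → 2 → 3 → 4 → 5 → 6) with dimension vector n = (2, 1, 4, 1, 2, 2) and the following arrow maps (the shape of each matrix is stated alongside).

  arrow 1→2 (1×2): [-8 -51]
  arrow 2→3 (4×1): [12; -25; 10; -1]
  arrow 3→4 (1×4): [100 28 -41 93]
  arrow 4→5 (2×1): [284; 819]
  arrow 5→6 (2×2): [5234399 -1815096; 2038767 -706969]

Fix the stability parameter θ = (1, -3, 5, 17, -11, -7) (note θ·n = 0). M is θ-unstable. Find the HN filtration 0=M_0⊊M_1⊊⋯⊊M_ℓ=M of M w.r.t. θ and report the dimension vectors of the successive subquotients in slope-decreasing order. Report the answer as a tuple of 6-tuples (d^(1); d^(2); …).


Barcode: M ≅ I[1,1], I[1,6], I[3,3]^3, I[5,6]. HN layers by μ_θ (5 steps, strictly decreasing):
  μ^(1)=5; μ^(2)=1; μ^(3)=-1; μ^(4)=-7; μ^(5)=-11

((0, 0, 3, 0, 0, 0); (1, 0, 1, 1, 1, 1); (1, 1, 0, 0, 0, 0); (0, 0, 0, 0, 0, 1); (0, 0, 0, 0, 1, 0))


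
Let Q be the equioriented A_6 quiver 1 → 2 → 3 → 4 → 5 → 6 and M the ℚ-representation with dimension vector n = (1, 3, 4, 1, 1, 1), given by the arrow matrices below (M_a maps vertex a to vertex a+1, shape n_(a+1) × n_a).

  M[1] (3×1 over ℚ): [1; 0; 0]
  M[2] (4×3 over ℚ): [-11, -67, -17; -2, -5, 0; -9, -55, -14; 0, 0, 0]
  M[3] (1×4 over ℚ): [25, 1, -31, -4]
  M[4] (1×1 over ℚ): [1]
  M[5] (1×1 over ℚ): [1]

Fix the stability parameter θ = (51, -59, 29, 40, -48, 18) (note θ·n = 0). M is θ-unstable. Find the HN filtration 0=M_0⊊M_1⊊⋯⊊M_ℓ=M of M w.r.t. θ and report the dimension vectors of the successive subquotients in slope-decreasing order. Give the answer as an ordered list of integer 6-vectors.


Barcode: M ≅ I[1,6], I[2,3]^2, I[3,3]. HN layers by μ_θ (5 steps, strictly decreasing):
  μ^(1)=29; μ^(2)=18; μ^(3)=7; μ^(4)=-4; μ^(5)=-59

((0, 0, 3, 0, 0, 0); (0, 0, 0, 0, 0, 1); (0, 0, 1, 1, 1, 0); (1, 1, 0, 0, 0, 0); (0, 2, 0, 0, 0, 0))


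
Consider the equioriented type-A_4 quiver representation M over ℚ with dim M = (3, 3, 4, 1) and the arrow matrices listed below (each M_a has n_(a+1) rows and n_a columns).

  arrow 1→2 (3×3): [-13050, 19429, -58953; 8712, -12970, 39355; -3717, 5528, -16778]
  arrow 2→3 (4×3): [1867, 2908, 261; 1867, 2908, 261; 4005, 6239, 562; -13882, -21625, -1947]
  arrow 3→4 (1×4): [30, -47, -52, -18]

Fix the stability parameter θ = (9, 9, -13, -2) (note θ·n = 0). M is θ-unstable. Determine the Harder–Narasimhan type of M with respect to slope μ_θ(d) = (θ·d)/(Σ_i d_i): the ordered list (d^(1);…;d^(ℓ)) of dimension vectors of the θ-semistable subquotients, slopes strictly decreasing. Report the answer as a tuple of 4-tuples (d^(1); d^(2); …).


Barcode: M ≅ I[1,2], I[1,3], I[1,4], I[3,3]^2. HN layers by μ_θ (4 steps, strictly decreasing):
  μ^(1)=9; μ^(2)=5/3; μ^(3)=3/4; μ^(4)=-13

((1, 1, 0, 0); (1, 1, 1, 0); (1, 1, 1, 1); (0, 0, 2, 0))


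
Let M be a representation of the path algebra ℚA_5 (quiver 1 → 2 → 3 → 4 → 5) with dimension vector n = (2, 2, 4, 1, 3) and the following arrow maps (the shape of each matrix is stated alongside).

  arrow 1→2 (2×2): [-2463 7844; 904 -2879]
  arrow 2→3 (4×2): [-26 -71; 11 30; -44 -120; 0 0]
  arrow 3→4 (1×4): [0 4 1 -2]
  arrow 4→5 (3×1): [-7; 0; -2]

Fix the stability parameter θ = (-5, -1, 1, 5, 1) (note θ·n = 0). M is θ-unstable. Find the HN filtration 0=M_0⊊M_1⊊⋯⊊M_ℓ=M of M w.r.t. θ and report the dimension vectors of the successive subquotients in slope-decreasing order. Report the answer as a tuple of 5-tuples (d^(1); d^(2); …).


Via rank(M_{q-1}∘⋯∘M_p): M ≅ I[1,3]^2, I[3,3], I[3,5], I[5,5]^2.
μ_θ-semistable layers: μ^(1)=3; μ^(2)=1; μ^(3)=-1; μ^(4)=-5

((0, 0, 0, 1, 1); (0, 0, 4, 0, 2); (0, 2, 0, 0, 0); (2, 0, 0, 0, 0))


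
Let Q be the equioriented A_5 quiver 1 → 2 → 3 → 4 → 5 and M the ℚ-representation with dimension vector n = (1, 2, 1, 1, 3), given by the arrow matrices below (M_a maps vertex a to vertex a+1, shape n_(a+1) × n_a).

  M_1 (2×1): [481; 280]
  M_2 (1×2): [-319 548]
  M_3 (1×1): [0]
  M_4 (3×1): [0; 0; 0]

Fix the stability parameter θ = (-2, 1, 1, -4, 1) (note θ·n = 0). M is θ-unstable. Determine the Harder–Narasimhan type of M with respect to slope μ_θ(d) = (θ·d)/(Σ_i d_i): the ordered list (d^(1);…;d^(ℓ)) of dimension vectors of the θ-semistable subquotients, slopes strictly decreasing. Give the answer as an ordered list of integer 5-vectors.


Barcode: M ≅ I[1,3], I[2,2], I[4,4], I[5,5]^3. HN layers by μ_θ (3 steps, strictly decreasing):
  μ^(1)=1; μ^(2)=-2; μ^(3)=-4

((0, 2, 1, 0, 3); (1, 0, 0, 0, 0); (0, 0, 0, 1, 0))
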